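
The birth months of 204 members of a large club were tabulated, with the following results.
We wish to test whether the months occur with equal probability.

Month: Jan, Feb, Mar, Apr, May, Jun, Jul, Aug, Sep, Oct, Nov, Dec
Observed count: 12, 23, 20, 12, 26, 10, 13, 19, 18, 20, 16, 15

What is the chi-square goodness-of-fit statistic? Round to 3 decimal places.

15.294

Expected count for each of the 12 categories: 204/12 = 17.
χ² = (12−17)²/17 + (23−17)²/17 + (20−17)²/17 + (12−17)²/17 + (26−17)²/17 + (10−17)²/17 + (13−17)²/17 + (19−17)²/17 + (18−17)²/17 + (20−17)²/17 + (16−17)²/17 + (15−17)²/17
   = 1.4706 + 2.1176 + 0.5294 + 1.4706 + 4.7647 + 2.8824 + 0.9412 + 0.2353 + 0.0588 + 0.5294 + 0.0588 + 0.2353
Sum = 15.294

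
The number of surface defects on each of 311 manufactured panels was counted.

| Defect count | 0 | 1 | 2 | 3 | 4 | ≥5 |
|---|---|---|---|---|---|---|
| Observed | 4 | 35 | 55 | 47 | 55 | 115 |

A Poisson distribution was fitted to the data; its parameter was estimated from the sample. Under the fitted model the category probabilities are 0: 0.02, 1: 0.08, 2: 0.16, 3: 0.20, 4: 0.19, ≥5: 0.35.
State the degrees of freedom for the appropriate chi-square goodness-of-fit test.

4

There are k = 6 categories and 1 parameter estimated from the data, so df = 6 − 1 − 1 = 4.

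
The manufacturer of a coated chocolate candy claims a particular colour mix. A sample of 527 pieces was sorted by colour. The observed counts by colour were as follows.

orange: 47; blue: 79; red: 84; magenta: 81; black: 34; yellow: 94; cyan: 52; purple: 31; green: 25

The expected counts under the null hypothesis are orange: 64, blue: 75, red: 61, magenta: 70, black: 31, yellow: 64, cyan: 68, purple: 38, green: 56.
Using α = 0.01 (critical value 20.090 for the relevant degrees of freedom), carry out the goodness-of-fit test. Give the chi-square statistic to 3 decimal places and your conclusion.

51.697; reject

cat          O        E   (O−E)²/E
orange      47       64     4.5156
blue        79       75     0.2133
red         84       61     8.6721
magenta     81       70     1.7286
black       34       31     0.2903
yellow      94       64    14.0625
cyan        52       68     3.7647
purple      31       38     1.2895
green       25       56    17.1607
Sum = 51.697
df = 8. Since 51.697 > 20.090, we reject H₀.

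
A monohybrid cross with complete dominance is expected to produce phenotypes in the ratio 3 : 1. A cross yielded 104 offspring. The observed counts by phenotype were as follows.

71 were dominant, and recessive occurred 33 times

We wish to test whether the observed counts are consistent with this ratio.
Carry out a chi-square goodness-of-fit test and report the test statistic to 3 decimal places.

2.513

Ratio total = 4. Expected counts: 104×3/4 = 78, 104×1/4 = 26.
dominant: (71 − 78)²/78 = 49/78 = 0.6282
recessive: (33 − 26)²/26 = 49/26 = 1.8846
Sum = 2.513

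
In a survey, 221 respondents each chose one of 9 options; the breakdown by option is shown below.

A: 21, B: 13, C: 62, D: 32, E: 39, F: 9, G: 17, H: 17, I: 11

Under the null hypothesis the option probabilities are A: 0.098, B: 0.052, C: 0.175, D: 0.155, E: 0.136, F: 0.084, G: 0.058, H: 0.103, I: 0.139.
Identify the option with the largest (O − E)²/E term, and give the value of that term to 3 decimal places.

Expected counts E_i = n·p_i: 221×0.098 = 21.658, 221×0.052 = 11.492, 221×0.175 = 38.675, 221×0.155 = 34.255, 221×0.136 = 30.056, 221×0.084 = 18.564, 221×0.058 = 12.818, 221×0.103 = 22.763, 221×0.139 = 30.719.
A: (21 − 21.658)²/21.658 = 0.432964/21.658 = 0.0200
B: (13 − 11.492)²/11.492 = 2.274064/11.492 = 0.1979
C: (62 − 38.675)²/38.675 = 544.055625/38.675 = 14.0674
D: (32 − 34.255)²/34.255 = 5.085025/34.255 = 0.1484
E: (39 − 30.056)²/30.056 = 79.995136/30.056 = 2.6615
F: (9 − 18.564)²/18.564 = 91.470096/18.564 = 4.9273
G: (17 − 12.818)²/12.818 = 17.489124/12.818 = 1.3644
H: (17 − 22.763)²/22.763 = 33.212169/22.763 = 1.4590
I: (11 − 30.719)²/30.719 = 388.838961/30.719 = 12.6579
The largest term is for C: 14.067.

C, 14.067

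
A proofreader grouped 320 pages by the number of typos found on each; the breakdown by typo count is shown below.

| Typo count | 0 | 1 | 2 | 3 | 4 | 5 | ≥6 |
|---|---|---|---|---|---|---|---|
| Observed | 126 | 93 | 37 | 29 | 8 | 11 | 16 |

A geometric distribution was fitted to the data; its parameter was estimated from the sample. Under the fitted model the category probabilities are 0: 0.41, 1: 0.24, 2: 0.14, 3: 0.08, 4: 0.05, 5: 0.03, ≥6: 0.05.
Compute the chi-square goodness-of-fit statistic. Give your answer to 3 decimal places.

Expected counts E_i = n·p_i: 320×0.41 = 131.2, 320×0.24 = 76.8, 320×0.14 = 44.8, 320×0.08 = 25.6, 320×0.05 = 16, 320×0.03 = 9.6, 320×0.05 = 16.
0: (126 − 131.2)²/131.2 = 27.04/131.2 = 0.2061
1: (93 − 76.8)²/76.8 = 262.44/76.8 = 3.4172
2: (37 − 44.8)²/44.8 = 60.84/44.8 = 1.3580
3: (29 − 25.6)²/25.6 = 11.56/25.6 = 0.4516
4: (8 − 16)²/16 = 64/16 = 4.0000
5: (11 − 9.6)²/9.6 = 1.96/9.6 = 0.2042
≥6: (16 − 16)²/16 = 0/16 = 0.0000
Sum = 9.637

9.637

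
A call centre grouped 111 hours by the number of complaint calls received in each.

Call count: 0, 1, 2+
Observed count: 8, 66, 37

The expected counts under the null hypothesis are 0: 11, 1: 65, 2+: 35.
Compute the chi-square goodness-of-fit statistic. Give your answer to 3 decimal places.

cat         O        E   (O−E)²/E
0           8       11     0.8182
1          66       65     0.0154
2+         37       35     0.1143
Sum = 0.948

0.948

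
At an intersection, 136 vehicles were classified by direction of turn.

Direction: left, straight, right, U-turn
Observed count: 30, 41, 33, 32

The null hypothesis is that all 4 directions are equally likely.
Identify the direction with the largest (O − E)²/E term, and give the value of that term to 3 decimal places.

straight, 1.441

Under H₀ each category has probability 1/4, so each expected count is 136/4 = 34.
χ² = (30−34)²/34 + (41−34)²/34 + (33−34)²/34 + (32−34)²/34
   = 0.4706 + 1.4412 + 0.0294 + 0.1176
The largest term is for straight: 1.441.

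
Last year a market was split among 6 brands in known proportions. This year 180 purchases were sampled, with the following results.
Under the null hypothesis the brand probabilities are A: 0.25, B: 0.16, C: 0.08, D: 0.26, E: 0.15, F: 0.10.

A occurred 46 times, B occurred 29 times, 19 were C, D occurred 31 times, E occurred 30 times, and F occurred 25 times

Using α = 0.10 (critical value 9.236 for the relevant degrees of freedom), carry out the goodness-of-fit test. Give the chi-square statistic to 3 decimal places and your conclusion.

9.883; reject

Expected counts E_i = n·p_i: 180×0.25 = 45, 180×0.16 = 28.8, 180×0.08 = 14.4, 180×0.26 = 46.8, 180×0.15 = 27, 180×0.10 = 18.
χ² = (46−45)²/45 + (29−28.8)²/28.8 + (19−14.4)²/14.4 + (31−46.8)²/46.8 + (30−27)²/27 + (25−18)²/18
   = 0.0222 + 0.0014 + 1.4694 + 5.3342 + 0.3333 + 2.7222
Sum = 9.883
df = 5. Since 9.883 > 9.236, we reject H₀.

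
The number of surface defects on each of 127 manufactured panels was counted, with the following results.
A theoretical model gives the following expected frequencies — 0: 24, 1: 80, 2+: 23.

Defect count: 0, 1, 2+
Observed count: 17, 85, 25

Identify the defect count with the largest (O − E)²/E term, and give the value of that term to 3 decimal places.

0, 2.042

0: (17 − 24)²/24 = 49/24 = 2.0417
1: (85 − 80)²/80 = 25/80 = 0.3125
2+: (25 − 23)²/23 = 4/23 = 0.1739
The largest term is for 0: 2.042.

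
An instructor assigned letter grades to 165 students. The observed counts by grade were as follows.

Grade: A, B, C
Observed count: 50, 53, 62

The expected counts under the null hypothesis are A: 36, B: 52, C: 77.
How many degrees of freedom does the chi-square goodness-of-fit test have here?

2

There are k = 3 categories and no parameters were estimated from the data, so df = 3 − 1 = 2.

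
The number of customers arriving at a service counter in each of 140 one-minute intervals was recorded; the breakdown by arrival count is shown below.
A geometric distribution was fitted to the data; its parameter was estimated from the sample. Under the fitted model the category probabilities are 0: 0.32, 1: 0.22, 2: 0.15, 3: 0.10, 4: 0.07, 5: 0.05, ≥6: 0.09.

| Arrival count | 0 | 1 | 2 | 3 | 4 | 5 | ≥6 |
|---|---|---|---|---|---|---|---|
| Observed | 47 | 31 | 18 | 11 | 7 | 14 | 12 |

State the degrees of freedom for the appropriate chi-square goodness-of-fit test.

There are k = 7 categories and 1 parameter estimated from the data, so df = 7 − 1 − 1 = 5.

5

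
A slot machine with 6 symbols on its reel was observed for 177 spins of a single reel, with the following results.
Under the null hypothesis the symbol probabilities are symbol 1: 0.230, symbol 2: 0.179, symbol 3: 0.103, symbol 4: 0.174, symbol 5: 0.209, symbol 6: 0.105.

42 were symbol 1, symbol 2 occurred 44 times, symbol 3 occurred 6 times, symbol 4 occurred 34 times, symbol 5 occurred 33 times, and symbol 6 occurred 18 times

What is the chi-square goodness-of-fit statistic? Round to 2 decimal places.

Expected counts E_i = n·p_i: 177×0.230 = 40.71, 177×0.179 = 31.683, 177×0.103 = 18.231, 177×0.174 = 30.798, 177×0.209 = 36.993, 177×0.105 = 18.585.
χ² = (42−40.71)²/40.71 + (44−31.683)²/31.683 + (6−18.231)²/18.231 + (34−30.798)²/30.798 + (33−36.993)²/36.993 + (18−18.585)²/18.585
   = 0.041 + 4.788 + 8.206 + 0.333 + 0.431 + 0.018
Sum = 13.82

13.82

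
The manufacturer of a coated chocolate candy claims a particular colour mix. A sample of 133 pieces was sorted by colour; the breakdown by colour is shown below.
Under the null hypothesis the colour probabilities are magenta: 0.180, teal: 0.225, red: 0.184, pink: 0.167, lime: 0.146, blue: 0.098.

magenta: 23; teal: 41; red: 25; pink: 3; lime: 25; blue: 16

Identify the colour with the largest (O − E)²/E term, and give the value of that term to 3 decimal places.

pink, 16.616

Expected counts E_i = n·p_i: 133×0.180 = 23.94, 133×0.225 = 29.925, 133×0.184 = 24.472, 133×0.167 = 22.211, 133×0.146 = 19.418, 133×0.098 = 13.034.
χ² = (23−23.94)²/23.94 + (41−29.925)²/29.925 + (25−24.472)²/24.472 + (3−22.211)²/22.211 + (25−19.418)²/19.418 + (16−13.034)²/13.034
   = 0.0369 + 4.0988 + 0.0114 + 16.6162 + 1.6046 + 0.6749
The largest term is for pink: 16.616.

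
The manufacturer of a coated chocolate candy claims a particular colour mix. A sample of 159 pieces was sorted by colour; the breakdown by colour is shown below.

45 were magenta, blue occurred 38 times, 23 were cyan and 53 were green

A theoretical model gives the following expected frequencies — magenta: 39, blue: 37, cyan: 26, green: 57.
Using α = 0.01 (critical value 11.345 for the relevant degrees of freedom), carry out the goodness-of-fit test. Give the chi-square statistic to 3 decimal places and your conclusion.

1.577; do not reject

cat          O        E   (O−E)²/E
magenta     45       39     0.9231
blue        38       37     0.0270
cyan        23       26     0.3462
green       53       57     0.2807
Sum = 1.577
df = 3. Since 1.577 < 11.345, we do not reject H₀.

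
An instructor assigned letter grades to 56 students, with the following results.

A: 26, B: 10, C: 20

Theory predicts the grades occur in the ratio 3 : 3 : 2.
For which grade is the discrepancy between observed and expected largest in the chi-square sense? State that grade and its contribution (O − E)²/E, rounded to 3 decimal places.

B, 5.762

Ratio total = 8. Expected counts: 56×3/8 = 21, 56×3/8 = 21, 56×2/8 = 14.
χ² = (26−21)²/21 + (10−21)²/21 + (20−14)²/14
   = 1.1905 + 5.7619 + 2.5714
The largest term is for B: 5.762.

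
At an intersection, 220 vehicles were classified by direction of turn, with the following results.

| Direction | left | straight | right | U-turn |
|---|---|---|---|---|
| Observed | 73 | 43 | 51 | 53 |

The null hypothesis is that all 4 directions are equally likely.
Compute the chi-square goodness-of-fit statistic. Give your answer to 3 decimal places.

8.873

Expected count for each of the 4 categories: 220/4 = 55.
χ² = (73−55)²/55 + (43−55)²/55 + (51−55)²/55 + (53−55)²/55
   = 5.8909 + 2.6182 + 0.2909 + 0.0727
Sum = 8.873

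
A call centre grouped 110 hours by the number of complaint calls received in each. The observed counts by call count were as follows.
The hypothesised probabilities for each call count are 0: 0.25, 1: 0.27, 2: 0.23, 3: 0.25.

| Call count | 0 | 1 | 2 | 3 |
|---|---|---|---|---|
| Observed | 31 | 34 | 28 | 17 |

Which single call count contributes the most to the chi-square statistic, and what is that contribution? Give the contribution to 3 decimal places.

Expected counts E_i = n·p_i: 110×0.25 = 27.5, 110×0.27 = 29.7, 110×0.23 = 25.3, 110×0.25 = 27.5.
χ² = (31−27.5)²/27.5 + (34−29.7)²/29.7 + (28−25.3)²/25.3 + (17−27.5)²/27.5
   = 0.4455 + 0.6226 + 0.2881 + 4.0091
The largest term is for 3: 4.009.

3, 4.009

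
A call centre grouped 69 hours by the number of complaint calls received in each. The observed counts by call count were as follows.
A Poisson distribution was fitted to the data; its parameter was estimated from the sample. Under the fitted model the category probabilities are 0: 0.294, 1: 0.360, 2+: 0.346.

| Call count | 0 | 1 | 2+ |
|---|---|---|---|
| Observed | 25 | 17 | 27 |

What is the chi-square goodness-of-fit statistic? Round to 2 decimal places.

3.98

Expected counts E_i = n·p_i: 69×0.294 = 20.286, 69×0.360 = 24.84, 69×0.346 = 23.874.
χ² = (25−20.286)²/20.286 + (17−24.84)²/24.84 + (27−23.874)²/23.874
   = 1.095 + 2.474 + 0.409
Sum = 3.98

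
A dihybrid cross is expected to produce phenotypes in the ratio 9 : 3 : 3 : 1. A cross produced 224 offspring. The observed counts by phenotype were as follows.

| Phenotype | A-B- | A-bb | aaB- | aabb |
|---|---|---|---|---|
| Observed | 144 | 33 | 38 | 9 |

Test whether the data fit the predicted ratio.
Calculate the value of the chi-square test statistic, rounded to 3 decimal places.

Ratio total = 16. Expected counts: 224×9/16 = 126, 224×3/16 = 42, 224×3/16 = 42, 224×1/16 = 14.
χ² = (144−126)²/126 + (33−42)²/42 + (38−42)²/42 + (9−14)²/14
   = 2.5714 + 1.9286 + 0.3810 + 1.7857
Sum = 6.667

6.667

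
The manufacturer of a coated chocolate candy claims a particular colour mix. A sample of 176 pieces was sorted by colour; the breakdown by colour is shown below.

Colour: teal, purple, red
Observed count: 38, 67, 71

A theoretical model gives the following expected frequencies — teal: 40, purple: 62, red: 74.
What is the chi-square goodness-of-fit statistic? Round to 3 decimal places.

cat         O        E   (O−E)²/E
teal       38       40     0.1000
purple     67       62     0.4032
red        71       74     0.1216
Sum = 0.625

0.625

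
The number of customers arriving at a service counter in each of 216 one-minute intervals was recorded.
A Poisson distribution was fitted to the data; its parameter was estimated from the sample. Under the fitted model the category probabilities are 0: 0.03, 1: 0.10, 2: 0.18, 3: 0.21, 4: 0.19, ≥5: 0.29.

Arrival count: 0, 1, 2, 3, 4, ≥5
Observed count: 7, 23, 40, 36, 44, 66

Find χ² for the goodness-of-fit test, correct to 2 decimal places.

2.49

Expected counts E_i = n·p_i: 216×0.03 = 6.48, 216×0.10 = 21.6, 216×0.18 = 38.88, 216×0.21 = 45.36, 216×0.19 = 41.04, 216×0.29 = 62.64.
0: (7 − 6.48)²/6.48 = 0.2704/6.48 = 0.042
1: (23 − 21.6)²/21.6 = 1.96/21.6 = 0.091
2: (40 − 38.88)²/38.88 = 1.2544/38.88 = 0.032
3: (36 − 45.36)²/45.36 = 87.6096/45.36 = 1.931
4: (44 − 41.04)²/41.04 = 8.7616/41.04 = 0.213
≥5: (66 − 62.64)²/62.64 = 11.2896/62.64 = 0.180
Sum = 2.49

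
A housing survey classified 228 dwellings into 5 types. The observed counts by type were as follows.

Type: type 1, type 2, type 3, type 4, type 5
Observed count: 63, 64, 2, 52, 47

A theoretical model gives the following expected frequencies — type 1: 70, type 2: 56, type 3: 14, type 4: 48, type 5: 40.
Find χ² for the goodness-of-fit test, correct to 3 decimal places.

13.687

type 1: (63 − 70)²/70 = 49/70 = 0.7000
type 2: (64 − 56)²/56 = 64/56 = 1.1429
type 3: (2 − 14)²/14 = 144/14 = 10.2857
type 4: (52 − 48)²/48 = 16/48 = 0.3333
type 5: (47 − 40)²/40 = 49/40 = 1.2250
Sum = 13.687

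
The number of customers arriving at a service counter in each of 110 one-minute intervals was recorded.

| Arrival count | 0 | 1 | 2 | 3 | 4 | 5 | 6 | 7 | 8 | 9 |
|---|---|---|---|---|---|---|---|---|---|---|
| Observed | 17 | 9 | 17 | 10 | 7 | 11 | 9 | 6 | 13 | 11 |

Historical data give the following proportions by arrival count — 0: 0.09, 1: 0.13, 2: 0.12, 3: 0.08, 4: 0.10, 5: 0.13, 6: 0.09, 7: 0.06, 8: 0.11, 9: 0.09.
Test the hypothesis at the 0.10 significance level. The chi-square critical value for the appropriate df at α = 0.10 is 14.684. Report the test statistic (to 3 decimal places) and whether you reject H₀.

10.855; do not reject

Expected counts E_i = n·p_i: 110×0.09 = 9.9, 110×0.13 = 14.3, 110×0.12 = 13.2, 110×0.08 = 8.8, 110×0.10 = 11, 110×0.13 = 14.3, 110×0.09 = 9.9, 110×0.06 = 6.6, 110×0.11 = 12.1, 110×0.09 = 9.9.
0: (17 − 9.9)²/9.9 = 50.41/9.9 = 5.0919
1: (9 − 14.3)²/14.3 = 28.09/14.3 = 1.9643
2: (17 − 13.2)²/13.2 = 14.44/13.2 = 1.0939
3: (10 − 8.8)²/8.8 = 1.44/8.8 = 0.1636
4: (7 − 11)²/11 = 16/11 = 1.4545
5: (11 − 14.3)²/14.3 = 10.89/14.3 = 0.7615
6: (9 − 9.9)²/9.9 = 0.81/9.9 = 0.0818
7: (6 − 6.6)²/6.6 = 0.36/6.6 = 0.0545
8: (13 − 12.1)²/12.1 = 0.81/12.1 = 0.0669
9: (11 − 9.9)²/9.9 = 1.21/9.9 = 0.1222
Sum = 10.855
df = 9. Since 10.855 < 14.684, we do not reject H₀.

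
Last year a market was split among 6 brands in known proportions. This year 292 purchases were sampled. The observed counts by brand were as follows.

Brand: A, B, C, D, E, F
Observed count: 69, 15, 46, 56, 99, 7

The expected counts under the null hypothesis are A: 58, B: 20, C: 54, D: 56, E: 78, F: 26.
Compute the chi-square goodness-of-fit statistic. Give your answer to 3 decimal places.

24.060

cat         O        E   (O−E)²/E
A          69       58     2.0862
B          15       20     1.2500
C          46       54     1.1852
D          56       56     0.0000
E          99       78     5.6538
F           7       26    13.8846
Sum = 24.060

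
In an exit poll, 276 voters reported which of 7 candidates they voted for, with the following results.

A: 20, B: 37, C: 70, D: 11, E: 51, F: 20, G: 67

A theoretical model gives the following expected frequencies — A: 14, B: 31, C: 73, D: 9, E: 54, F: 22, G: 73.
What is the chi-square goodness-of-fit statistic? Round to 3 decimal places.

5.142

A: (20 − 14)²/14 = 36/14 = 2.5714
B: (37 − 31)²/31 = 36/31 = 1.1613
C: (70 − 73)²/73 = 9/73 = 0.1233
D: (11 − 9)²/9 = 4/9 = 0.4444
E: (51 − 54)²/54 = 9/54 = 0.1667
F: (20 − 22)²/22 = 4/22 = 0.1818
G: (67 − 73)²/73 = 36/73 = 0.4932
Sum = 5.142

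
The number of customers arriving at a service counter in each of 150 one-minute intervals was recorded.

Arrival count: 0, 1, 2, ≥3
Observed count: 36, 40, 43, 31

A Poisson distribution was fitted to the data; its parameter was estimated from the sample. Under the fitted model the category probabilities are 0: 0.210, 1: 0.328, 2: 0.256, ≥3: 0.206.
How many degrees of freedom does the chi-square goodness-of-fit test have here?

2

There are k = 4 categories and 1 parameter estimated from the data, so df = 4 − 1 − 1 = 2.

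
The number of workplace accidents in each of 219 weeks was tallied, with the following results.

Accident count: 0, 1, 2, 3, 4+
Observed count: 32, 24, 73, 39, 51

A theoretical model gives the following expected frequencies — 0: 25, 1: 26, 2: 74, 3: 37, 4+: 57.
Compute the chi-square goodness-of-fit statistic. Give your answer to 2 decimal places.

2.87

cat         O        E   (O−E)²/E
0          32       25      1.960
1          24       26      0.154
2          73       74      0.014
3          39       37      0.108
4+         51       57      0.632
Sum = 2.87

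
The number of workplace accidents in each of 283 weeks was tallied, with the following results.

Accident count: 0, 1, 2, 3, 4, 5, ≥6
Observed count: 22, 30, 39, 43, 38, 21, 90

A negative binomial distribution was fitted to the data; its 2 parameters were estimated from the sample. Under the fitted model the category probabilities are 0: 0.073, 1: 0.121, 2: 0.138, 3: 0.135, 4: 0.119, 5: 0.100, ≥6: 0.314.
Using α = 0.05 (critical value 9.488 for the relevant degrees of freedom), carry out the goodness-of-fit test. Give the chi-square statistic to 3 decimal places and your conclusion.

Expected counts E_i = n·p_i: 283×0.073 = 20.659, 283×0.121 = 34.243, 283×0.138 = 39.054, 283×0.135 = 38.205, 283×0.119 = 33.677, 283×0.100 = 28.3, 283×0.314 = 88.862.
cat         O        E   (O−E)²/E
0          22   20.659     0.0870
1          30   34.243     0.5257
2          39   39.054     0.0001
3          43   38.205     0.6018
4          38   33.677     0.5549
5          21     28.3     1.8830
≥6         90   88.862     0.0146
Sum = 3.667
df = 4. Since 3.667 < 9.488, we do not reject H₀.

3.667; do not reject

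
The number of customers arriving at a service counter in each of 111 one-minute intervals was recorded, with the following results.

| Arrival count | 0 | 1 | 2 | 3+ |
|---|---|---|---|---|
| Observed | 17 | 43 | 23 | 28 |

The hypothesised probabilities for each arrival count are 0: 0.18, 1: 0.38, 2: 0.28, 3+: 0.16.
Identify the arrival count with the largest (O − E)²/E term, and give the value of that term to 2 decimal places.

Expected counts E_i = n·p_i: 111×0.18 = 19.98, 111×0.38 = 42.18, 111×0.28 = 31.08, 111×0.16 = 17.76.
χ² = (17−19.98)²/19.98 + (43−42.18)²/42.18 + (23−31.08)²/31.08 + (28−17.76)²/17.76
   = 0.444 + 0.016 + 2.101 + 5.904
The largest term is for 3+: 5.90.

3+, 5.90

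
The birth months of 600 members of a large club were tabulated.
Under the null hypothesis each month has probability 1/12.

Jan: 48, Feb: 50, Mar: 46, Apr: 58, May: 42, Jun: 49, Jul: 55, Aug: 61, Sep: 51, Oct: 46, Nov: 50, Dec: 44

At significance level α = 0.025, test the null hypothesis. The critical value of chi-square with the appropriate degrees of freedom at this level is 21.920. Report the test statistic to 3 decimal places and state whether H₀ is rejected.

6.960; do not reject

Under H₀ each category has probability 1/12, so each expected count is 600/12 = 50.
χ² = (48−50)²/50 + (50−50)²/50 + (46−50)²/50 + (58−50)²/50 + (42−50)²/50 + (49−50)²/50 + (55−50)²/50 + (61−50)²/50 + (51−50)²/50 + (46−50)²/50 + (50−50)²/50 + (44−50)²/50
   = 0.0800 + 0.0000 + 0.3200 + 1.2800 + 1.2800 + 0.0200 + 0.5000 + 2.4200 + 0.0200 + 0.3200 + 0.0000 + 0.7200
Sum = 6.960
df = 11. Since 6.960 < 21.920, we do not reject H₀.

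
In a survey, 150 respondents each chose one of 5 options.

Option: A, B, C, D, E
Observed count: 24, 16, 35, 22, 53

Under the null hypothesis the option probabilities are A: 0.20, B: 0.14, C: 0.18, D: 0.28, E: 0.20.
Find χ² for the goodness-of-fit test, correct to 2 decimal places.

31.92

Expected counts E_i = n·p_i: 150×0.20 = 30, 150×0.14 = 21, 150×0.18 = 27, 150×0.28 = 42, 150×0.20 = 30.
χ² = (24−30)²/30 + (16−21)²/21 + (35−27)²/27 + (22−42)²/42 + (53−30)²/30
   = 1.200 + 1.190 + 2.370 + 9.524 + 17.633
Sum = 31.92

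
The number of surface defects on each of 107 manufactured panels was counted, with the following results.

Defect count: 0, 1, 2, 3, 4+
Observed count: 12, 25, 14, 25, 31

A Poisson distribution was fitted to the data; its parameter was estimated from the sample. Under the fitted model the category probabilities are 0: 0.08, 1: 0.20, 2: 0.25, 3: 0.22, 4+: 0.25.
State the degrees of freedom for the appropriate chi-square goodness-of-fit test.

3

There are k = 5 categories and 1 parameter estimated from the data, so df = 5 − 1 − 1 = 3.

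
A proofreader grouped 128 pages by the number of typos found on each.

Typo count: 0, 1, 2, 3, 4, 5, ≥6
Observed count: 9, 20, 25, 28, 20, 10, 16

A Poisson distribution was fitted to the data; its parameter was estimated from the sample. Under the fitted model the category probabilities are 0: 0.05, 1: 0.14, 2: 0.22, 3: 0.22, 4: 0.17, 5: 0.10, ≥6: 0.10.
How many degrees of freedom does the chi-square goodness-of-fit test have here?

5

There are k = 7 categories and 1 parameter estimated from the data, so df = 7 − 1 − 1 = 5.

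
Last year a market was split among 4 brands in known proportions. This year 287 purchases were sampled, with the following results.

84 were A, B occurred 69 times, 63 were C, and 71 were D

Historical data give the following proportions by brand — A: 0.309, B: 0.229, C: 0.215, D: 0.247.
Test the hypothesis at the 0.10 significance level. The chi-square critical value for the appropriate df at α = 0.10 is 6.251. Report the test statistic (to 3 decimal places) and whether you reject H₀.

Expected counts E_i = n·p_i: 287×0.309 = 88.683, 287×0.229 = 65.723, 287×0.215 = 61.705, 287×0.247 = 70.889.
χ² = (84−88.683)²/88.683 + (69−65.723)²/65.723 + (63−61.705)²/61.705 + (71−70.889)²/70.889
   = 0.2473 + 0.1634 + 0.0272 + 0.0002
Sum = 0.438
df = 3. Since 0.438 < 6.251, we do not reject H₀.

0.438; do not reject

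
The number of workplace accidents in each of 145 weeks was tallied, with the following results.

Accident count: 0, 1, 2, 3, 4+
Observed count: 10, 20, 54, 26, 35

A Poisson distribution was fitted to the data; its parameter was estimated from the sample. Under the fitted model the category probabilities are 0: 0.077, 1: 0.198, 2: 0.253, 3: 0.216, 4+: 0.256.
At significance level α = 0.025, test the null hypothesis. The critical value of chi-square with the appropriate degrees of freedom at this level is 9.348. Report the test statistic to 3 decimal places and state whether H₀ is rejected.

11.961; reject

Expected counts E_i = n·p_i: 145×0.077 = 11.165, 145×0.198 = 28.71, 145×0.253 = 36.685, 145×0.216 = 31.32, 145×0.256 = 37.12.
cat         O        E   (O−E)²/E
0          10   11.165     0.1216
1          20    28.71     2.6424
2          54   36.685     8.1725
3          26    31.32     0.9037
4+         35    37.12     0.1211
Sum = 11.961
df = 3. Since 11.961 > 9.348, we reject H₀.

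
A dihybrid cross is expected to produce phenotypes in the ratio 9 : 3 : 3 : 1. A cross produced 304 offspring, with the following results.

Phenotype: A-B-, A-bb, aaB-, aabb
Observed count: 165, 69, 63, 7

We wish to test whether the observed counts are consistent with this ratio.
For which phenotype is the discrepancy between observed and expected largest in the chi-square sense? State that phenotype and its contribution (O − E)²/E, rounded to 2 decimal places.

Ratio total = 16. Expected counts: 304×9/16 = 171, 304×3/16 = 57, 304×3/16 = 57, 304×1/16 = 19.
χ² = (165−171)²/171 + (69−57)²/57 + (63−57)²/57 + (7−19)²/19
   = 0.211 + 2.526 + 0.632 + 7.579
The largest term is for aabb: 7.58.

aabb, 7.58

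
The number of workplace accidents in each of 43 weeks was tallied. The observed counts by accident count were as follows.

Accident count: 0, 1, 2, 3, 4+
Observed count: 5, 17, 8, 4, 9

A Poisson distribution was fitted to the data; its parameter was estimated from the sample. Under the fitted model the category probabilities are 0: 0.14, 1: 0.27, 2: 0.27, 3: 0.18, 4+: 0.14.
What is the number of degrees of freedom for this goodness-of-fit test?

There are k = 5 categories and 1 parameter estimated from the data, so df = 5 − 1 − 1 = 3.

3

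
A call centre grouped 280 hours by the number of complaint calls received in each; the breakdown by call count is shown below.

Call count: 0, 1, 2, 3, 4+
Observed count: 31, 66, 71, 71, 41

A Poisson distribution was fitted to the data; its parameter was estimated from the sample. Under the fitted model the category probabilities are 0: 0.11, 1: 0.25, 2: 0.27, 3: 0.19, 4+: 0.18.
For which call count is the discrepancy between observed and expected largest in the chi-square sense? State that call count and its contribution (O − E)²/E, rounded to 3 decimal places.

Expected counts E_i = n·p_i: 280×0.11 = 30.8, 280×0.25 = 70, 280×0.27 = 75.6, 280×0.19 = 53.2, 280×0.18 = 50.4.
cat         O        E   (O−E)²/E
0          31     30.8     0.0013
1          66       70     0.2286
2          71     75.6     0.2799
3          71     53.2     5.9556
4+         41     50.4     1.7532
The largest term is for 3: 5.956.

3, 5.956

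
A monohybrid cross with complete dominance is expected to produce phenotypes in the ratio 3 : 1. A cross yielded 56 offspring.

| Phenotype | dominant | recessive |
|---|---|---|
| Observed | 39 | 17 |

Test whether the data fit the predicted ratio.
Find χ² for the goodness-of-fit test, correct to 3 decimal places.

Ratio total = 4. Expected counts: 56×3/4 = 42, 56×1/4 = 14.
dominant: (39 − 42)²/42 = 9/42 = 0.2143
recessive: (17 − 14)²/14 = 9/14 = 0.6429
Sum = 0.857

0.857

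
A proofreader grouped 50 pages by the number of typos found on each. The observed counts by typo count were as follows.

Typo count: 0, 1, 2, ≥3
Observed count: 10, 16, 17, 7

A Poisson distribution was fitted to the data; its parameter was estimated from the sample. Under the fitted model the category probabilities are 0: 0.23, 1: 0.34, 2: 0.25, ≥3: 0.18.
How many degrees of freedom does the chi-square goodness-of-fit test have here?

There are k = 4 categories and 1 parameter estimated from the data, so df = 4 − 1 − 1 = 2.

2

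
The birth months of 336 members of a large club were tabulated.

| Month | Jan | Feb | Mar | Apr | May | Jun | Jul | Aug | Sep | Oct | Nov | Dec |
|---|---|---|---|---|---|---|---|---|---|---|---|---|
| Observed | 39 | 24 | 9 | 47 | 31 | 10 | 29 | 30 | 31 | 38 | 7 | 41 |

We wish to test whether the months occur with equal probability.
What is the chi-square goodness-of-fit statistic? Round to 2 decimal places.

Expected count for each of the 12 categories: 336/12 = 28.
χ² = (39−28)²/28 + (24−28)²/28 + (9−28)²/28 + (47−28)²/28 + (31−28)²/28 + (10−28)²/28 + (29−28)²/28 + (30−28)²/28 + (31−28)²/28 + (38−28)²/28 + (7−28)²/28 + (41−28)²/28
   = 4.321 + 0.571 + 12.893 + 12.893 + 0.321 + 11.571 + 0.036 + 0.143 + 0.321 + 3.571 + 15.750 + 6.036
Sum = 68.43

68.43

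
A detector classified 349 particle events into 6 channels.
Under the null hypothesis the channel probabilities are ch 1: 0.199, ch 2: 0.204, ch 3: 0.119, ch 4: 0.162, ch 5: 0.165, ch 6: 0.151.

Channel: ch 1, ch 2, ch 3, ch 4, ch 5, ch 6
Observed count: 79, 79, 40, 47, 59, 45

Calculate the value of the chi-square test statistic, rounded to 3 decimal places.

4.993

Expected counts E_i = n·p_i: 349×0.199 = 69.451, 349×0.204 = 71.196, 349×0.119 = 41.531, 349×0.162 = 56.538, 349×0.165 = 57.585, 349×0.151 = 52.699.
χ² = (79−69.451)²/69.451 + (79−71.196)²/71.196 + (40−41.531)²/41.531 + (47−56.538)²/56.538 + (59−57.585)²/57.585 + (45−52.699)²/52.699
   = 1.3129 + 0.8554 + 0.0564 + 1.6091 + 0.0348 + 1.1248
Sum = 4.993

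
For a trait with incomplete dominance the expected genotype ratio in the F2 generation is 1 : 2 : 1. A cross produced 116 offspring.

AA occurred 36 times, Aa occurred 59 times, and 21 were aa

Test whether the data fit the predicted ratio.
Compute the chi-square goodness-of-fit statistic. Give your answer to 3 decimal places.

3.914

Ratio total = 4. Expected counts: 116×1/4 = 29, 116×2/4 = 58, 116×1/4 = 29.
χ² = (36−29)²/29 + (59−58)²/58 + (21−29)²/29
   = 1.6897 + 0.0172 + 2.2069
Sum = 3.914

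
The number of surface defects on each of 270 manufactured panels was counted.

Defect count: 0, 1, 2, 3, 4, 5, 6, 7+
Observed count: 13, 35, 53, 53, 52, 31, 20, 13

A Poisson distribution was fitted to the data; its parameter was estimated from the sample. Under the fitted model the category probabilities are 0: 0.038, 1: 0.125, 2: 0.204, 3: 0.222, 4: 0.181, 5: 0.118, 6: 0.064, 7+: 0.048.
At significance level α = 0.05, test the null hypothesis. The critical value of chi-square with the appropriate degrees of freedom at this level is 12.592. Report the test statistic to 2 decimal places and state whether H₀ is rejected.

2.31; do not reject

Expected counts E_i = n·p_i: 270×0.038 = 10.26, 270×0.125 = 33.75, 270×0.204 = 55.08, 270×0.222 = 59.94, 270×0.181 = 48.87, 270×0.118 = 31.86, 270×0.064 = 17.28, 270×0.048 = 12.96.
0: (13 − 10.26)²/10.26 = 7.5076/10.26 = 0.732
1: (35 − 33.75)²/33.75 = 1.5625/33.75 = 0.046
2: (53 − 55.08)²/55.08 = 4.3264/55.08 = 0.079
3: (53 − 59.94)²/59.94 = 48.1636/59.94 = 0.804
4: (52 − 48.87)²/48.87 = 9.7969/48.87 = 0.200
5: (31 − 31.86)²/31.86 = 0.7396/31.86 = 0.023
6: (20 − 17.28)²/17.28 = 7.3984/17.28 = 0.428
7+: (13 − 12.96)²/12.96 = 0.0016/12.96 = 0.000
Sum = 2.31
df = 6. Since 2.31 < 12.592, we do not reject H₀.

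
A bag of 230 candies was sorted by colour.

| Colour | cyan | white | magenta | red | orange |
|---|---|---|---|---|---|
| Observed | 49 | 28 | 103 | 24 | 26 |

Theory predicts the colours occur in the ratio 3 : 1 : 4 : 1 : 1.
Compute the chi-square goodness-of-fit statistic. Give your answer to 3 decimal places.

8.634

Ratio total = 10. Expected counts: 230×3/10 = 69, 230×1/10 = 23, 230×4/10 = 92, 230×1/10 = 23, 230×1/10 = 23.
cyan: (49 − 69)²/69 = 400/69 = 5.7971
white: (28 − 23)²/23 = 25/23 = 1.0870
magenta: (103 − 92)²/92 = 121/92 = 1.3152
red: (24 − 23)²/23 = 1/23 = 0.0435
orange: (26 − 23)²/23 = 9/23 = 0.3913
Sum = 8.634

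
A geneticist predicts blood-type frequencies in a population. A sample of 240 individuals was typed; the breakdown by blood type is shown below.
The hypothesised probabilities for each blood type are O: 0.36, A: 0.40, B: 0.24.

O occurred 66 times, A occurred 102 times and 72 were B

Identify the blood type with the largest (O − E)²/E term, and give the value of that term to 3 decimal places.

O, 4.817

Expected counts E_i = n·p_i: 240×0.36 = 86.4, 240×0.40 = 96, 240×0.24 = 57.6.
χ² = (66−86.4)²/86.4 + (102−96)²/96 + (72−57.6)²/57.6
   = 4.8167 + 0.3750 + 3.6000
The largest term is for O: 4.817.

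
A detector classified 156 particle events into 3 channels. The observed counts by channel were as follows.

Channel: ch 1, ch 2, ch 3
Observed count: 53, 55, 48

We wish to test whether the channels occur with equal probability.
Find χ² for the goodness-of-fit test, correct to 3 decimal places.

Under H₀ each category has probability 1/3, so each expected count is 156/3 = 52.
χ² = (53−52)²/52 + (55−52)²/52 + (48−52)²/52
   = 0.0192 + 0.1731 + 0.3077
Sum = 0.500

0.500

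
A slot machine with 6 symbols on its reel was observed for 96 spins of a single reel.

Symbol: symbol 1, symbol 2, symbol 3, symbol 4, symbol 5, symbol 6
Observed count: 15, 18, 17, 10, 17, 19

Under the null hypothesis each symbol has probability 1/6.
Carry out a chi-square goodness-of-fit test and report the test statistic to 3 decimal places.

Under H₀ each category has probability 1/6, so each expected count is 96/6 = 16.
χ² = (15−16)²/16 + (18−16)²/16 + (17−16)²/16 + (10−16)²/16 + (17−16)²/16 + (19−16)²/16
   = 0.0625 + 0.2500 + 0.0625 + 2.2500 + 0.0625 + 0.5625
Sum = 3.250

3.250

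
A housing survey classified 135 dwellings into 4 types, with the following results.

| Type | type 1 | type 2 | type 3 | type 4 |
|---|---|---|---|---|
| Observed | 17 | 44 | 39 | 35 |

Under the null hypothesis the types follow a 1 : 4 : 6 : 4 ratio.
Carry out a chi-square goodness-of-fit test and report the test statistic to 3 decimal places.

Ratio total = 15. Expected counts: 135×1/15 = 9, 135×4/15 = 36, 135×6/15 = 54, 135×4/15 = 36.
cat         O        E   (O−E)²/E
type 1     17        9     7.1111
type 2     44       36     1.7778
type 3     39       54     4.1667
type 4     35       36     0.0278
Sum = 13.083

13.083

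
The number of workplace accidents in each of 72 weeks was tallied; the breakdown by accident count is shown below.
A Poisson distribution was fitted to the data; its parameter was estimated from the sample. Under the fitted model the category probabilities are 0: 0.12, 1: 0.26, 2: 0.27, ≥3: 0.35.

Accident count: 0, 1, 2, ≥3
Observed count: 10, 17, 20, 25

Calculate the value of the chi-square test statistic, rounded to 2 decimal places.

Expected counts E_i = n·p_i: 72×0.12 = 8.64, 72×0.26 = 18.72, 72×0.27 = 19.44, 72×0.35 = 25.2.
cat         O        E   (O−E)²/E
0          10     8.64      0.214
1          17    18.72      0.158
2          20    19.44      0.016
≥3         25     25.2      0.002
Sum = 0.39

0.39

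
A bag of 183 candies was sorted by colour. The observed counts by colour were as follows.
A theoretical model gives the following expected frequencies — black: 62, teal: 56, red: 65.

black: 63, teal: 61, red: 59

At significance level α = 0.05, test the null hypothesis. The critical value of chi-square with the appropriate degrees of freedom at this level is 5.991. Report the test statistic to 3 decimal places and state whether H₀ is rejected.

χ² = (63−62)²/62 + (61−56)²/56 + (59−65)²/65
   = 0.0161 + 0.4464 + 0.5538
Sum = 1.016
df = 2. Since 1.016 < 5.991, we do not reject H₀.

1.016; do not reject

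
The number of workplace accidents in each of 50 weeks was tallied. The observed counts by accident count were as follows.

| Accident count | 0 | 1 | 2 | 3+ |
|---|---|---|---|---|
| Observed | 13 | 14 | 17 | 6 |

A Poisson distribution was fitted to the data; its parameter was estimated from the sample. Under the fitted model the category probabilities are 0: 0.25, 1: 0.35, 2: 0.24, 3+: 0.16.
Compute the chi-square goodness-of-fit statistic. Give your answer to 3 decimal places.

3.303

Expected counts E_i = n·p_i: 50×0.25 = 12.5, 50×0.35 = 17.5, 50×0.24 = 12, 50×0.16 = 8.
χ² = (13−12.5)²/12.5 + (14−17.5)²/17.5 + (17−12)²/12 + (6−8)²/8
   = 0.0200 + 0.7000 + 2.0833 + 0.5000
Sum = 3.303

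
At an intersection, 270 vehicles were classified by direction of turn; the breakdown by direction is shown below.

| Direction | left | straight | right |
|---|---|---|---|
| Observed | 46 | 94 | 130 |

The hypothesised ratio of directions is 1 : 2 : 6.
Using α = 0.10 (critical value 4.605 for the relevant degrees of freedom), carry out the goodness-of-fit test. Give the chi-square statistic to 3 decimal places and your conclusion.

Ratio total = 9. Expected counts: 270×1/9 = 30, 270×2/9 = 60, 270×6/9 = 180.
cat           O        E   (O−E)²/E
left         46       30     8.5333
straight     94       60    19.2667
right       130      180    13.8889
Sum = 41.689
df = 2. Since 41.689 > 4.605, we reject H₀.

41.689; reject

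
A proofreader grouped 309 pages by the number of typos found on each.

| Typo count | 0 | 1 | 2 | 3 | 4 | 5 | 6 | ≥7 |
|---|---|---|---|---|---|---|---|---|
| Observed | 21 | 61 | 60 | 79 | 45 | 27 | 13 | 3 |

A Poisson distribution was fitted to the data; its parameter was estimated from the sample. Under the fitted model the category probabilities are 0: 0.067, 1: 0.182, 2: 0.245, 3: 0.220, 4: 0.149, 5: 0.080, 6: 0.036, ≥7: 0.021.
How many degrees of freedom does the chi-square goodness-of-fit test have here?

There are k = 8 categories and 1 parameter estimated from the data, so df = 8 − 1 − 1 = 6.

6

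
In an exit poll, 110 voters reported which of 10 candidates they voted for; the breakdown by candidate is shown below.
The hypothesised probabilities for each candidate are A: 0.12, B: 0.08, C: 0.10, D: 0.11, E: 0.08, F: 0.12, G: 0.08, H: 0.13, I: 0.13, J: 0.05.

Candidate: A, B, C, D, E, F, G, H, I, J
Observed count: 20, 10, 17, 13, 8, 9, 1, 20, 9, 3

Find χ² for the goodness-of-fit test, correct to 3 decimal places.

Expected counts E_i = n·p_i: 110×0.12 = 13.2, 110×0.08 = 8.8, 110×0.10 = 11, 110×0.11 = 12.1, 110×0.08 = 8.8, 110×0.12 = 13.2, 110×0.08 = 8.8, 110×0.13 = 14.3, 110×0.13 = 14.3, 110×0.05 = 5.5.
χ² = (20−13.2)²/13.2 + (10−8.8)²/8.8 + (17−11)²/11 + (13−12.1)²/12.1 + (8−8.8)²/8.8 + (9−13.2)²/13.2 + (1−8.8)²/8.8 + (20−14.3)²/14.3 + (9−14.3)²/14.3 + (3−5.5)²/5.5
   = 3.5030 + 0.1636 + 3.2727 + 0.0669 + 0.0727 + 1.3364 + 6.9136 + 2.2720 + 1.9643 + 1.1364
Sum = 20.702

20.702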